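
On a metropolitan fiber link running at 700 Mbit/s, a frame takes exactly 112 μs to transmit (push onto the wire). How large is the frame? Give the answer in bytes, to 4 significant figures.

L = R × t_tx = 700000000 b/s × 0.000112 s = 78400 bits.
In bytes: 78400 / 8 = 9800 bytes.

9800 bytes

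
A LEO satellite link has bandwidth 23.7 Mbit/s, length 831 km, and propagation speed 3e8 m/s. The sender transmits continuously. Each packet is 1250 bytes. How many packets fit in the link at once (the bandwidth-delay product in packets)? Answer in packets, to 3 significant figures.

Propagation delay = 831000 / 300000000 = 0.00277 s.
BDP = R × t_prop = 23700000 × 0.00277 = 65649 bits.
In packets of 10000 bits: 6.56 packets.

6.56 packets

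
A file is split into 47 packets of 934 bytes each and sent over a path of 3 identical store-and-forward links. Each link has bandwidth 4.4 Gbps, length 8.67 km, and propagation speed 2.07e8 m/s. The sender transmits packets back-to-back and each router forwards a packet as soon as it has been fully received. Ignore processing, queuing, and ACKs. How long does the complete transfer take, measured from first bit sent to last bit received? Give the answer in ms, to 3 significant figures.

Per-hop transmission t_tx = L/R = 7472/4400000000 = 0.00169818 ms.
Per-hop propagation t_prop = 8670/2.07e+08 = 0.0418841 ms.
Pipeline fill: first packet needs 3·t_tx to clear all hops; remaining 46 packets each add one t_tx.
Total = (3+47-1)·t_tx + 3·t_prop = 49·0.00169818 + 3·0.0418841 = 0.209 ms.

0.209 ms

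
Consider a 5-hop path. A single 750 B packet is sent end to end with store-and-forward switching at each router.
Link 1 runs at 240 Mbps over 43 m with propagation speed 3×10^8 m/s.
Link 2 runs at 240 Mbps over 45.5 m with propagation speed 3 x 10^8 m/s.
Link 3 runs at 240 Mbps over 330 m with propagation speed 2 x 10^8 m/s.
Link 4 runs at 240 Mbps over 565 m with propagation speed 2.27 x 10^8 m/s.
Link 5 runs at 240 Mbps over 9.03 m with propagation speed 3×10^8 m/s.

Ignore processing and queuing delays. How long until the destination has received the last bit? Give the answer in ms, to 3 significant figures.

0.129 ms

L = 750 × 8 = 6000 bits.
Transmission delay per hop = L/R = 6000/240000000 = 0.025 ms; 5 hops → 0.125 ms.
Propagation delays (d/s per hop): 0.000143333, 0.000151667, 0.00165, 0.00248899, 3.01e-05 ms; sum = 0.00446409 ms.
End-to-end = 0.129 ms.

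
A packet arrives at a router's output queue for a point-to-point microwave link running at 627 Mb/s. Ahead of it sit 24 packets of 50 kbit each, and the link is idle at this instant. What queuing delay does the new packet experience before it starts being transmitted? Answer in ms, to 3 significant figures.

1.91 ms

Each queued packet: L/R = 50000/627000000 = 0.0797448 ms.
24 queued → 1.91388 ms.
Queuing delay = 1.91 ms.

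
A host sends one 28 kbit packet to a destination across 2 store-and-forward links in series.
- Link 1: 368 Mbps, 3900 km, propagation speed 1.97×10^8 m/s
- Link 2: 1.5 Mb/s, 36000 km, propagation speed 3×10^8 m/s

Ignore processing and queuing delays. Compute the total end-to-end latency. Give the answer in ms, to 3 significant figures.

L = 28000 bits.
Transmission delays (L/R per hop): 0.076087, 18.6667 ms; sum = 18.7428 ms.
Propagation delays (d/s per hop): 19.797, 120 ms; sum = 139.797 ms.
End-to-end = 159 ms.

159 ms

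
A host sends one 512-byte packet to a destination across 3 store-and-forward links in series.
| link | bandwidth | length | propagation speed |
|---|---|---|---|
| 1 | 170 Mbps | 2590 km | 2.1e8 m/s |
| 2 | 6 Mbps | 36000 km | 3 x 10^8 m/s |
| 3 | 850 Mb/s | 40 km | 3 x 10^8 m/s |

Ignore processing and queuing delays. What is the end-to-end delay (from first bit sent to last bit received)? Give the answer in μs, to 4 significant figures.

133200 μs

L = 512 × 8 = 4096 bits.
Transmission delays (L/R per hop): 24.0941, 682.667, 4.81882 μs; sum = 711.58 μs.
Propagation delays (d/s per hop): 12333.3, 120000, 133.333 μs; sum = 132467 μs.
End-to-end = 133200 μs.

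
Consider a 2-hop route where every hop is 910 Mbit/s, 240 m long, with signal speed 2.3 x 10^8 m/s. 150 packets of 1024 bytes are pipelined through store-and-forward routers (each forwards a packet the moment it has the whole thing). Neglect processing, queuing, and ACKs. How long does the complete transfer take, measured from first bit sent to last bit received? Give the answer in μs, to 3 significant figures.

1360 μs

Per-hop transmission t_tx = L/R = 8192/910000000 = 9.0022 μs.
Per-hop propagation t_prop = 240/2.3e+08 = 1.04348 μs.
Pipeline fill: first packet needs 2·t_tx to clear all hops; remaining 149 packets each add one t_tx.
Total = (2+150-1)·t_tx + 2·t_prop = 151·9.0022 + 2·1.04348 = 1360 μs.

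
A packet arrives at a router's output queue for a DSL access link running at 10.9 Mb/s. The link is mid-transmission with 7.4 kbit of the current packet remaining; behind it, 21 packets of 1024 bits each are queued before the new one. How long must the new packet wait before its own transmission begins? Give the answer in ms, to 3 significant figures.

2.65 ms

Each queued packet: L/R = 1024/10900000 = 0.093945 ms.
21 queued → 1.97284 ms.
Plus remaining 7400 bits of current packet: 0.678899 ms.
Queuing delay = 2.65 ms.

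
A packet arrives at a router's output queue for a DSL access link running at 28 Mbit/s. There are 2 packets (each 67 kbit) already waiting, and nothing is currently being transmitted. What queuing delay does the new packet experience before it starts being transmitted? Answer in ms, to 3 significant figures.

4.79 ms

Each queued packet: L/R = 67000/28000000 = 2.39286 ms.
2 queued → 4.78571 ms.
Queuing delay = 4.79 ms.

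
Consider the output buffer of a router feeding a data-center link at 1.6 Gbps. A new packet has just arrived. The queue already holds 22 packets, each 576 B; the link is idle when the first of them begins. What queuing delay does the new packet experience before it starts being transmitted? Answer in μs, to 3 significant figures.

Each queued packet: L/R = 4608/1600000000 = 2.88 μs.
22 queued → 63.36 μs.
Queuing delay = 63.4 μs.

63.4 μs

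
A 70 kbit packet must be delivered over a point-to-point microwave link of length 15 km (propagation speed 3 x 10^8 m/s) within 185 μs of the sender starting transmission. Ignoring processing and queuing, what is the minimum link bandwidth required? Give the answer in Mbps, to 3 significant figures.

519 Mbps

Propagation delay = 15000 / 300000000 = 50 μs.
Transmission budget = 185 − 50 = 135 μs.
R ≥ L / t_tx = 70000 bits / 0.000135 s = 519 Mbps.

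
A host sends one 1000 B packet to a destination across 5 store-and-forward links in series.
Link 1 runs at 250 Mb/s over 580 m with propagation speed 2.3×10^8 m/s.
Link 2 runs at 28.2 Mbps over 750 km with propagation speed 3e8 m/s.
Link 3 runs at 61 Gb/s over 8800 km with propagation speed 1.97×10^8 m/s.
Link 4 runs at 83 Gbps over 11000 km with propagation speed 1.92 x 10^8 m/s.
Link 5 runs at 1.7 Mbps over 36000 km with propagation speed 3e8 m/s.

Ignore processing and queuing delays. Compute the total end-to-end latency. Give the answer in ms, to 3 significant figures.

L = 1000 × 8 = 8000 bits.
Transmission delays (L/R per hop): 0.032, 0.283688, 0.000131148, 9.63855e-05, 4.70588 ms; sum = 5.0218 ms.
Propagation delays (d/s per hop): 0.00252174, 2.5, 44.6701, 57.2917, 120 ms; sum = 224.464 ms.
End-to-end = 229 ms.

229 ms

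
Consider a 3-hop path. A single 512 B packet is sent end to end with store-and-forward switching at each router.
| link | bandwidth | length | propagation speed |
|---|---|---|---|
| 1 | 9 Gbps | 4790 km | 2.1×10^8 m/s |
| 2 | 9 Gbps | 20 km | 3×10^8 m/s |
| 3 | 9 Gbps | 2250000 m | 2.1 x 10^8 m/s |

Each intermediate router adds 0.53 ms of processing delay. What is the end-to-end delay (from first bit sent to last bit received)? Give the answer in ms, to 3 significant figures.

L = 512 × 8 = 4096 bits.
Transmission delay per hop = L/R = 4096/9000000000 = 0.000455111 ms; 3 hops → 0.00136533 ms.
Propagation delays (d/s per hop): 22.8095, 0.0666667, 10.7143 ms; sum = 33.5905 ms.
Processing at 2 router(s): 2 × 0.53 ms = 1.06 ms.
End-to-end = 34.7 ms.

34.7 ms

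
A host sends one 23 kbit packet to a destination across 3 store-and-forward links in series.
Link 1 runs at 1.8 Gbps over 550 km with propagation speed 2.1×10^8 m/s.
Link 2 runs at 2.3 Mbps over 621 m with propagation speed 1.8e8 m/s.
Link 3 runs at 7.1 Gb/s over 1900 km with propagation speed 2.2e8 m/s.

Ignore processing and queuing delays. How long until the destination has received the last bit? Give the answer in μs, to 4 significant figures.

L = 23000 bits.
Transmission delays (L/R per hop): 12.7778, 10000, 3.23944 μs; sum = 10016 μs.
Propagation delays (d/s per hop): 2619.05, 3.45, 8636.36 μs; sum = 11258.9 μs.
End-to-end = 21270 μs.

21270 μs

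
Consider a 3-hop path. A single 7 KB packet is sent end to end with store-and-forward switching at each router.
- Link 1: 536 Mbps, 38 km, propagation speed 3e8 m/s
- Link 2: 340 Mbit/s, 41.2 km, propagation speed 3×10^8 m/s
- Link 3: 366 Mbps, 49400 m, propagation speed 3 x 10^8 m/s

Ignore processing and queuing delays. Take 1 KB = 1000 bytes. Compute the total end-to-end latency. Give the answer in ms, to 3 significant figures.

L = 56000 bits.
Transmission delays (L/R per hop): 0.104478, 0.164706, 0.153005 ms; sum = 0.422189 ms.
Propagation delays (d/s per hop): 0.126667, 0.137333, 0.164667 ms; sum = 0.428667 ms.
End-to-end = 0.851 ms.

0.851 ms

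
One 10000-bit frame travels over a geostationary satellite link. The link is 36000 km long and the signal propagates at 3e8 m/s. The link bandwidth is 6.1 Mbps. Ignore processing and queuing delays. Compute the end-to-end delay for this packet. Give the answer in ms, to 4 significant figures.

121.6 ms

Transmission delay = L/R = 10000 / 6100000 = 1.63934 ms.
Propagation delay = d/s = 36000000 m / 300000000 m/s = 120 ms.
Total = 121.6 ms.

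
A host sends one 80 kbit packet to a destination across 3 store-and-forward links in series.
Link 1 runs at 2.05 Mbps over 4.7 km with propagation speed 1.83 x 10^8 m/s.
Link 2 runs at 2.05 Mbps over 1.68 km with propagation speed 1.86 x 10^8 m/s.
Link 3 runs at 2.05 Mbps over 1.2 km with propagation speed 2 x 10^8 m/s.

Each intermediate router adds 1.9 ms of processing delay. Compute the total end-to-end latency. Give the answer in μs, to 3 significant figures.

121000 μs

L = 80000 bits.
Transmission delay per hop = L/R = 80000/2.05e+06 = 39024.4 μs; 3 hops → 117073 μs.
Propagation delays (d/s per hop): 25.6831, 9.03226, 6 μs; sum = 40.7153 μs.
Processing at 2 router(s): 2 × 1.9 ms = 3800 μs.
End-to-end = 121000 μs.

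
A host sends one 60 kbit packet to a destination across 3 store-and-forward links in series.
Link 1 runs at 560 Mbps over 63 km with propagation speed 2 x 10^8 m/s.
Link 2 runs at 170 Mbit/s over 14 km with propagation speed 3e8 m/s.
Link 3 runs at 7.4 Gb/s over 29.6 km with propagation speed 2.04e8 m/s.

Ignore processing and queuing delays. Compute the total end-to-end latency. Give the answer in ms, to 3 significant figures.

L = 60000 bits.
Transmission delays (L/R per hop): 0.107143, 0.352941, 0.00810811 ms; sum = 0.468192 ms.
Propagation delays (d/s per hop): 0.315, 0.0466667, 0.145098 ms; sum = 0.506765 ms.
End-to-end = 0.975 ms.

0.975 ms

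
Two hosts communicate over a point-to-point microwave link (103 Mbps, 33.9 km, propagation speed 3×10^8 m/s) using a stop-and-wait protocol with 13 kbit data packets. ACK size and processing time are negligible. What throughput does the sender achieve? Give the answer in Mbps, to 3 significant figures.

36.9 Mbps

t_tx = L/R = 13000/103000000 = 0.000126214 s.
t_prop = 33900/300000000 = 0.000113 s; RTT = 0.000226 s.
Cycle = t_tx + RTT = 0.000352214 s.
Throughput = L / cycle = 13000 / 0.000352214 = 36.9 Mbps.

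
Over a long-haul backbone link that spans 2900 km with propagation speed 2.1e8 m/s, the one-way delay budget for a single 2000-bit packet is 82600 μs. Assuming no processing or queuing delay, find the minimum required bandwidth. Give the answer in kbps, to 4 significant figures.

29.07 kbps

Propagation delay = 2900000 / 210000000 = 13809.5 μs.
Transmission budget = 82600 − 13809.5 = 68790.5 μs.
R ≥ L / t_tx = 2000 bits / 0.0687905 s = 29.07 kbps.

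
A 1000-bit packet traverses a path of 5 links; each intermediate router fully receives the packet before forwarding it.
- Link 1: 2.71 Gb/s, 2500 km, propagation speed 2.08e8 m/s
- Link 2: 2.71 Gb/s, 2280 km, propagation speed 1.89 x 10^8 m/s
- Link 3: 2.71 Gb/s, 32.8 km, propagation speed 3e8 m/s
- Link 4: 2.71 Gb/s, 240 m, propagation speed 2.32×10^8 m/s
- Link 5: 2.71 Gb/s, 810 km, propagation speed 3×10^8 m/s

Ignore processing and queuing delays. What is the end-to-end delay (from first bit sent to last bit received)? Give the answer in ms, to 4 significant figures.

26.89 ms

Transmission delay per hop = L/R = 1000/2710000000 = 0.000369004 ms; 5 hops → 0.00184502 ms.
Propagation delays (d/s per hop): 12.0192, 12.0635, 0.109333, 0.00103448, 2.7 ms; sum = 26.8931 ms.
End-to-end = 26.89 ms.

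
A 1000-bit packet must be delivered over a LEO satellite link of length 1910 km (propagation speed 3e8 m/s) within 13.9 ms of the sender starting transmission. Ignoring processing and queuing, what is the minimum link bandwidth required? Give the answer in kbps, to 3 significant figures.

Propagation delay = 1910000 / 300000000 = 6.36667 ms.
Transmission budget = 13.9 − 6.36667 = 7.53333 ms.
R ≥ L / t_tx = 1000 bits / 0.00753333 s = 133 kbps.

133 kbps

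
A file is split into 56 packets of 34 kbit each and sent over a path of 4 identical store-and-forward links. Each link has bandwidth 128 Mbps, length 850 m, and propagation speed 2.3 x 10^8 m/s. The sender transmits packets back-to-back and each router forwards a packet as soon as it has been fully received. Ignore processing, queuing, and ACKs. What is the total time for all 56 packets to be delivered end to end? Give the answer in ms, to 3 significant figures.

15.7 ms

Per-hop transmission t_tx = L/R = 34000/128000000 = 0.265625 ms.
Per-hop propagation t_prop = 850/2.3e+08 = 0.00369565 ms.
Pipeline fill: first packet needs 4·t_tx to clear all hops; remaining 55 packets each add one t_tx.
Total = (4+56-1)·t_tx + 4·t_prop = 59·0.265625 + 4·0.00369565 = 15.7 ms.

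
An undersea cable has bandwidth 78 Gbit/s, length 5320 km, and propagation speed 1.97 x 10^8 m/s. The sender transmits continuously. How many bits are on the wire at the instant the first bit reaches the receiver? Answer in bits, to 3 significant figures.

Propagation delay = 5320000 / 197000000 = 0.0270051 s.
BDP = R × t_prop = 78000000000 × 0.0270051 = 2106400000 bits.

2110000000 bits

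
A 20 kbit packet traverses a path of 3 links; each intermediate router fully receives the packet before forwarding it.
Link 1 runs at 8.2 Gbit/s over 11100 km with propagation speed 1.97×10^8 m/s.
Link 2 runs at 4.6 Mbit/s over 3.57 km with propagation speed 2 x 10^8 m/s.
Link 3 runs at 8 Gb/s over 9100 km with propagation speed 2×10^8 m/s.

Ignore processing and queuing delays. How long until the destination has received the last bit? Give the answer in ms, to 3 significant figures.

106 ms

L = 20000 bits.
Transmission delays (L/R per hop): 0.00243902, 4.34783, 0.0025 ms; sum = 4.35277 ms.
Propagation delays (d/s per hop): 56.3452, 0.01785, 45.5 ms; sum = 101.863 ms.
End-to-end = 106 ms.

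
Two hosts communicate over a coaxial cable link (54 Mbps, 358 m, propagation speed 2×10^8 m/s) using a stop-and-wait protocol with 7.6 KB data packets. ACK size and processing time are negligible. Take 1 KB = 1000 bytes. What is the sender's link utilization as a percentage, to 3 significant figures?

99.7 %

t_tx = L/R = 60800/54000000 = 0.00112593 s.
t_prop = 358/200000000 = 1.79e-06 s; RTT = 3.58e-06 s.
Cycle = t_tx + RTT = 0.00112951 s.
Utilization = t_tx / cycle = 0.00112593/0.00112951 = 99.7 %.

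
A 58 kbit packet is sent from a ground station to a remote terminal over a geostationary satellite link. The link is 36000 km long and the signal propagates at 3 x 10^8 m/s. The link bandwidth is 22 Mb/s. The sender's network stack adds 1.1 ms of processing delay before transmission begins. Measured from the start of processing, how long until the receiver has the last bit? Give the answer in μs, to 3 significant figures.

L = 58000 bits.
Transmission delay = L/R = 58000 / 22000000 = 2636.36 μs.
Propagation delay = d/s = 36000000 m / 300000000 m/s = 120000 μs.
Plus processing delay 1.1 ms = 1100 μs.
Total = 124000 μs.

124000 μs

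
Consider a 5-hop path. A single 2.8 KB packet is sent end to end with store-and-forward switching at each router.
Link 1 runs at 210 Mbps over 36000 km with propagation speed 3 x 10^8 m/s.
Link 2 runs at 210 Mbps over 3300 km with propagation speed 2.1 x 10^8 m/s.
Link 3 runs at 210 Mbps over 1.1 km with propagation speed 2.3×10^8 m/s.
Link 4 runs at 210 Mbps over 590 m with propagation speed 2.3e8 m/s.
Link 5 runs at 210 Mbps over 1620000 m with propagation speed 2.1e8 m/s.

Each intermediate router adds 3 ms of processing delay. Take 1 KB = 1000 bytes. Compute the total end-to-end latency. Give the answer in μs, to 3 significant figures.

156000 μs

L = 22400 bits.
Transmission delay per hop = L/R = 22400/210000000 = 106.667 μs; 5 hops → 533.333 μs.
Propagation delays (d/s per hop): 120000, 15714.3, 4.78261, 2.56522, 7714.29 μs; sum = 143436 μs.
Processing at 4 router(s): 4 × 3 ms = 12000 μs.
End-to-end = 156000 μs.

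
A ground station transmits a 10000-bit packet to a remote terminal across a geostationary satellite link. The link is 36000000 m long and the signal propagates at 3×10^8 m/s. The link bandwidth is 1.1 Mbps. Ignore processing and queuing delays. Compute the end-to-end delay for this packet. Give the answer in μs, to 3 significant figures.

129000 μs

Transmission delay = L/R = 10000 / 1100000 = 9090.91 μs.
Propagation delay = d/s = 36000000 m / 300000000 m/s = 120000 μs.
Total = 129000 μs.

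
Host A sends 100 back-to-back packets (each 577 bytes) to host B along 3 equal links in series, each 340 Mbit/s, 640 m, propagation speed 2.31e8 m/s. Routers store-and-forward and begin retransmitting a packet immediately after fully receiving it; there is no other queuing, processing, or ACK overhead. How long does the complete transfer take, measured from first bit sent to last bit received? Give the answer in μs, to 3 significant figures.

Per-hop transmission t_tx = L/R = 4616/340000000 = 13.5765 μs.
Per-hop propagation t_prop = 640/231000000 = 2.77056 μs.
Pipeline fill: first packet needs 3·t_tx to clear all hops; remaining 99 packets each add one t_tx.
Total = (3+100-1)·t_tx + 3·t_prop = 102·13.5765 + 3·2.77056 = 1390 μs.

1390 μs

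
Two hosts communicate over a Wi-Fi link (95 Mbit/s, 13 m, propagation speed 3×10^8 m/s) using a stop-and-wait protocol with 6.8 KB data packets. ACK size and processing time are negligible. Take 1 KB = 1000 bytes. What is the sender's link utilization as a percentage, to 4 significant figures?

t_tx = L/R = 54400/95000000 = 0.000572632 s.
t_prop = 13/300000000 = 4.33333e-08 s; RTT = 8.66667e-08 s.
Cycle = t_tx + RTT = 0.000572718 s.
Utilization = t_tx / cycle = 0.000572632/0.000572718 = 99.98 %.

99.98 %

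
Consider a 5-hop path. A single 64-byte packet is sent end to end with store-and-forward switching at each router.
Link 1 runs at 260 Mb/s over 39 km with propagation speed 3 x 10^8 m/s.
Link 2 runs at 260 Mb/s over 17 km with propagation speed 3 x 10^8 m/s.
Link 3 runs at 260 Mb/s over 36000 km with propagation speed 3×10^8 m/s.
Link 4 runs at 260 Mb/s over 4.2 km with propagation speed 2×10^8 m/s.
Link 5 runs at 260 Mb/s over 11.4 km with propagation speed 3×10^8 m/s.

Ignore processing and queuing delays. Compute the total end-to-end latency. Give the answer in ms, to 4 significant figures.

L = 64 × 8 = 512 bits.
Transmission delay per hop = L/R = 512/260000000 = 0.00196923 ms; 5 hops → 0.00984615 ms.
Propagation delays (d/s per hop): 0.13, 0.0566667, 120, 0.021, 0.038 ms; sum = 120.246 ms.
End-to-end = 120.3 ms.

120.3 ms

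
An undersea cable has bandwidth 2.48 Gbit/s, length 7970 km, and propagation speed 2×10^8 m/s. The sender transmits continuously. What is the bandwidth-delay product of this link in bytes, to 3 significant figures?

12400000 bytes

Propagation delay = 7970000 / 200000000 = 0.03985 s.
BDP = R × t_prop = 2480000000 × 0.03985 = 98828000 bits.
In bytes: 98828000/8 = 12400000 bytes.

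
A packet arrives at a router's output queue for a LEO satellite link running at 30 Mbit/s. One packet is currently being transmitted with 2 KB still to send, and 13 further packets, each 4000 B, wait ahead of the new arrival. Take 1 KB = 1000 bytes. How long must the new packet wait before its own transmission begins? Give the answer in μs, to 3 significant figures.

14400 μs

Each queued packet: L/R = 32000/30000000 = 1066.67 μs.
13 queued → 13866.7 μs.
Plus remaining 16000 bits of current packet: 533.333 μs.
Queuing delay = 14400 μs.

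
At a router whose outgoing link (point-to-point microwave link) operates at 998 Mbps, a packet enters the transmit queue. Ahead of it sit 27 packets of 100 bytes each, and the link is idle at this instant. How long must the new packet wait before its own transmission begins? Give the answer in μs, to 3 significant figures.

21.6 μs

Each queued packet: L/R = 800/998000000 = 0.801603 μs.
27 queued → 21.6433 μs.
Queuing delay = 21.6 μs.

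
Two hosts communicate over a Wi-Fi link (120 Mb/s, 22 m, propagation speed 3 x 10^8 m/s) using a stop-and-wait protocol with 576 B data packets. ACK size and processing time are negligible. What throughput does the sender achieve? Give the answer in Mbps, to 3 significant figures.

120 Mbps

t_tx = L/R = 4608/120000000 = 3.84e-05 s.
t_prop = 22/300000000 = 7.33333e-08 s; RTT = 1.46667e-07 s.
Cycle = t_tx + RTT = 3.85467e-05 s.
Throughput = L / cycle = 4608 / 3.85467e-05 = 120 Mbps.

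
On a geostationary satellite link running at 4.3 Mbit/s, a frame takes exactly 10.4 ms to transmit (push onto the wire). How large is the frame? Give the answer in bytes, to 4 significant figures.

L = R × t_tx = 4300000 b/s × 0.0104 s = 44720 bits.
In bytes: 44720 / 8 = 5590 bytes.

5590 bytes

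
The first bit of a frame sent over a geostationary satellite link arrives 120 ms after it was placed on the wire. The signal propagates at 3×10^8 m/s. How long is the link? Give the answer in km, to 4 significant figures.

36000 km

d = s × t_prop = 300000000 × 0.12 = 36000 km.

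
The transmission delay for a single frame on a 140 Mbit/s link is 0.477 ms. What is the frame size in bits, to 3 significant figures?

L = R × t_tx = 140000000 b/s × 0.000477 s = 66780 bits.

66800 bits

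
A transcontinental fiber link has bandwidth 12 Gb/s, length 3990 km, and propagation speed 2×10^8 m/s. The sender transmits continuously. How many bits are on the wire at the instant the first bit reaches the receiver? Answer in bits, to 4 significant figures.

Propagation delay = 3990000 / 200000000 = 0.01995 s.
BDP = R × t_prop = 12000000000 × 0.01995 = 239400000 bits.

239400000 bits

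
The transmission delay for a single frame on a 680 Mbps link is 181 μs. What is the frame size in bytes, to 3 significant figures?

15400 bytes

L = R × t_tx = 680000000 b/s × 0.000181 s = 123080 bits.
In bytes: 123080 / 8 = 15400 bytes.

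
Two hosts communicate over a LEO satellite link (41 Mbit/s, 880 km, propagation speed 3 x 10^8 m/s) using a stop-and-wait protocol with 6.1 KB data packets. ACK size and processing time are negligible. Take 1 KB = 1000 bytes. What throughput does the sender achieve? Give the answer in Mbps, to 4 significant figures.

6.915 Mbps

t_tx = L/R = 48800/41000000 = 0.00119024 s.
t_prop = 880000/300000000 = 0.00293333 s; RTT = 0.00586667 s.
Cycle = t_tx + RTT = 0.00705691 s.
Throughput = L / cycle = 48800 / 0.00705691 = 6.915 Mbps.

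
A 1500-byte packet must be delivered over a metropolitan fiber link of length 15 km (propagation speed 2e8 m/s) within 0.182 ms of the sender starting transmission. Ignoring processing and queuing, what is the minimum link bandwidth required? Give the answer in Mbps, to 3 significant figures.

L = 12000 bits.
Propagation delay = 15000 / 200000000 = 0.075 ms.
Transmission budget = 0.182 − 0.075 = 0.107 ms.
R ≥ L / t_tx = 12000 bits / 0.000107 s = 112 Mbps.

112 Mbps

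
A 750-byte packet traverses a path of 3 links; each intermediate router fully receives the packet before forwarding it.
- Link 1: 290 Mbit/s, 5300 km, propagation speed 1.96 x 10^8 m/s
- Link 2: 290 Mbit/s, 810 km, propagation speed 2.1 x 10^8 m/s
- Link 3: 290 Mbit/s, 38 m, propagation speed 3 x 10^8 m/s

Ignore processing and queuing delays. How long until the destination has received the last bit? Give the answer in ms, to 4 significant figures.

30.96 ms

L = 750 × 8 = 6000 bits.
Transmission delay per hop = L/R = 6000/290000000 = 0.0206897 ms; 3 hops → 0.062069 ms.
Propagation delays (d/s per hop): 27.0408, 3.85714, 0.000126667 ms; sum = 30.8981 ms.
End-to-end = 30.96 ms.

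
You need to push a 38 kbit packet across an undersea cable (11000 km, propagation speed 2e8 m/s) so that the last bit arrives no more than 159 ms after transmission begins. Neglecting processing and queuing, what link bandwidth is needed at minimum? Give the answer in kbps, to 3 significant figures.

365 kbps

Propagation delay = 11000000 / 200000000 = 55 ms.
Transmission budget = 159 − 55 = 104 ms.
R ≥ L / t_tx = 38000 bits / 0.104 s = 365 kbps.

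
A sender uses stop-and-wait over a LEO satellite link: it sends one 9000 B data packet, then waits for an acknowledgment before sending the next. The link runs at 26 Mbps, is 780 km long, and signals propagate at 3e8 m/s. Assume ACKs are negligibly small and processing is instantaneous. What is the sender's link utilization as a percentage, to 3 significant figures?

t_tx = L/R = 72000/26000000 = 0.00276923 s.
t_prop = 780000/300000000 = 0.0026 s; RTT = 0.0052 s.
Cycle = t_tx + RTT = 0.00796923 s.
Utilization = t_tx / cycle = 0.00276923/0.00796923 = 34.7 %.

34.7 %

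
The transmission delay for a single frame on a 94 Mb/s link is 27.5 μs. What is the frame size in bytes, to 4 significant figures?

323.1 bytes

L = R × t_tx = 94000000 b/s × 2.75e-05 s = 2585 bits.
In bytes: 2585 / 8 = 323.1 bytes.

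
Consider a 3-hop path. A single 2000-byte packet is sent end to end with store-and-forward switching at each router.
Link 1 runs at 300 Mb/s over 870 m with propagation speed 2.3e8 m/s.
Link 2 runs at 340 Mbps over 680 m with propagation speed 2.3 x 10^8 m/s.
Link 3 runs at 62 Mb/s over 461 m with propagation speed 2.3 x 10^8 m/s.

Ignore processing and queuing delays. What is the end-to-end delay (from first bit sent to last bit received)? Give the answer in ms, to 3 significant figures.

0.367 ms

L = 2000 × 8 = 16000 bits.
Transmission delays (L/R per hop): 0.0533333, 0.0470588, 0.258065 ms; sum = 0.358457 ms.
Propagation delays (d/s per hop): 0.00378261, 0.00295652, 0.00200435 ms; sum = 0.00874348 ms.
End-to-end = 0.367 ms.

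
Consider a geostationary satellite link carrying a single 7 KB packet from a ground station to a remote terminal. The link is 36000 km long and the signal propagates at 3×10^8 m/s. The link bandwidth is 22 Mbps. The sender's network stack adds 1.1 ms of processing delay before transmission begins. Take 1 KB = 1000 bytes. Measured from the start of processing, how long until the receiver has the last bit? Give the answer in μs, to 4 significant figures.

L = 56000 bits.
Transmission delay = L/R = 56000 / 22000000 = 2545.45 μs.
Propagation delay = d/s = 36000000 m / 300000000 m/s = 120000 μs.
Plus processing delay 1.1 ms = 1100 μs.
Total = 123600 μs.

123600 μs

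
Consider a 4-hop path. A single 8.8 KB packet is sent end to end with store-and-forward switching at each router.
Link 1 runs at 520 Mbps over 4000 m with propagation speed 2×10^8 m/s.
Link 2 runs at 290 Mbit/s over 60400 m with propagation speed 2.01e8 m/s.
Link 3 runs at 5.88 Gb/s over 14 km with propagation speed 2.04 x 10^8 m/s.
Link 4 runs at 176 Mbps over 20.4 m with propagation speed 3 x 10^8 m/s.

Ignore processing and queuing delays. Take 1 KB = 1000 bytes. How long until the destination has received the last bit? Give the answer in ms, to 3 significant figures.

L = 70400 bits.
Transmission delays (L/R per hop): 0.135385, 0.242759, 0.0119728, 0.4 ms; sum = 0.790116 ms.
Propagation delays (d/s per hop): 0.02, 0.300498, 0.0686275, 6.8e-05 ms; sum = 0.389193 ms.
End-to-end = 1.18 ms.

1.18 ms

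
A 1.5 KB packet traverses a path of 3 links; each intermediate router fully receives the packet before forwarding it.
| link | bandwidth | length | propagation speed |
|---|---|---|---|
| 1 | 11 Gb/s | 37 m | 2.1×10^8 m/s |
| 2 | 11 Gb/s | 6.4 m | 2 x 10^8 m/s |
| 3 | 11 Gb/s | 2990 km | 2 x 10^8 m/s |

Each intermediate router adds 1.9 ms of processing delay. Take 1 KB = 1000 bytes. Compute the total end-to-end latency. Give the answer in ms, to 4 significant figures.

18.75 ms

L = 12000 bits.
Transmission delay per hop = L/R = 12000/11000000000 = 0.00109091 ms; 3 hops → 0.00327273 ms.
Propagation delays (d/s per hop): 0.00017619, 3.2e-05, 14.95 ms; sum = 14.9502 ms.
Processing at 2 router(s): 2 × 1.9 ms = 3.8 ms.
End-to-end = 18.75 ms.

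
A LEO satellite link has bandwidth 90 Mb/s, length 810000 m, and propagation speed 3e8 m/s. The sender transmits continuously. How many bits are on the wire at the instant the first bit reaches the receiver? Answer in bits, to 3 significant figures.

Propagation delay = 810000 / 300000000 = 0.0027 s.
BDP = R × t_prop = 90000000 × 0.0027 = 243000 bits.

243000 bits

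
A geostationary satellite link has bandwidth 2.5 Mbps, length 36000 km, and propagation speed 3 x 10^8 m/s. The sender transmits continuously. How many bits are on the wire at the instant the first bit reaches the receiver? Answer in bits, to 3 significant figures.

300000 bits

Propagation delay = 36000000 / 300000000 = 0.12 s.
BDP = R × t_prop = 2500000 × 0.12 = 300000 bits.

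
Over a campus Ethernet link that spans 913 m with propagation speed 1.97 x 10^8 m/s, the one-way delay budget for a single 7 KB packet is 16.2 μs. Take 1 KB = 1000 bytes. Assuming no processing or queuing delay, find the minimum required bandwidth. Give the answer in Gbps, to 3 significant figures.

4.84 Gbps

L = 56000 bits.
Propagation delay = 913 / 197000000 = 4.63452 μs.
Transmission budget = 16.2 − 4.63452 = 11.5655 μs.
R ≥ L / t_tx = 56000 bits / 1.15655e-05 s = 4.84 Gbps.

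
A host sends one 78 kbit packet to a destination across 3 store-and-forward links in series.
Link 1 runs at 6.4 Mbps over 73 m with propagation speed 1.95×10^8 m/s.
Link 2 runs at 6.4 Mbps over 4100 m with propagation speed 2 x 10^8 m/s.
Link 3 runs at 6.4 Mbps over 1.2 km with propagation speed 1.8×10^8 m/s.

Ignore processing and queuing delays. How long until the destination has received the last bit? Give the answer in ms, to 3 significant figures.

36.6 ms

L = 78000 bits.
Transmission delay per hop = L/R = 78000/6400000 = 12.1875 ms; 3 hops → 36.5625 ms.
Propagation delays (d/s per hop): 0.000374359, 0.0205, 0.00666667 ms; sum = 0.027541 ms.
End-to-end = 36.6 ms.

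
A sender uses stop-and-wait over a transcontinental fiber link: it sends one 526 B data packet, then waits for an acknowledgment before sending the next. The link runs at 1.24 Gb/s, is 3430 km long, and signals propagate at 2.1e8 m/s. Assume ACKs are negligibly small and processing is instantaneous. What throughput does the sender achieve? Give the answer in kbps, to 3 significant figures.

129 kbps

t_tx = L/R = 4208/1240000000 = 3.39355e-06 s.
t_prop = 3430000/210000000 = 0.0163333 s; RTT = 0.0326667 s.
Cycle = t_tx + RTT = 0.0326701 s.
Throughput = L / cycle = 4208 / 0.0326701 = 129 kbps.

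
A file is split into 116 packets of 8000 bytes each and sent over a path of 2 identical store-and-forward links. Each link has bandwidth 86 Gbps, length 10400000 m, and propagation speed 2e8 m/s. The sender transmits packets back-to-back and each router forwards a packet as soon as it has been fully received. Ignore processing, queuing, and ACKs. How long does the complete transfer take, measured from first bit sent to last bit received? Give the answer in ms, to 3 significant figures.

Per-hop transmission t_tx = L/R = 64000/86000000000 = 0.000744186 ms.
Per-hop propagation t_prop = 10400000/200000000 = 52 ms.
Pipeline fill: first packet needs 2·t_tx to clear all hops; remaining 115 packets each add one t_tx.
Total = (2+116-1)·t_tx + 2·t_prop = 117·0.000744186 + 2·52 = 104 ms.

104 ms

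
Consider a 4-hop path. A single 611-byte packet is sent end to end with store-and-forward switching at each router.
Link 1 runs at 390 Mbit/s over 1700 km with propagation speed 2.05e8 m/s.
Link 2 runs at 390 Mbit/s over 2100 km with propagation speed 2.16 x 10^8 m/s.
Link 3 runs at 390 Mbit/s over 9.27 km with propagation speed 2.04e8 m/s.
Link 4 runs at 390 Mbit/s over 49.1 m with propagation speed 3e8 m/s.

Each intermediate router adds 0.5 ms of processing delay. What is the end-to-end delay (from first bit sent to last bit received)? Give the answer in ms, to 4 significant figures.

L = 611 × 8 = 4888 bits.
Transmission delay per hop = L/R = 4888/390000000 = 0.0125333 ms; 4 hops → 0.0501333 ms.
Propagation delays (d/s per hop): 8.29268, 9.72222, 0.0454412, 0.000163667 ms; sum = 18.0605 ms.
Processing at 3 router(s): 3 × 0.5 ms = 1.5 ms.
End-to-end = 19.61 ms.

19.61 ms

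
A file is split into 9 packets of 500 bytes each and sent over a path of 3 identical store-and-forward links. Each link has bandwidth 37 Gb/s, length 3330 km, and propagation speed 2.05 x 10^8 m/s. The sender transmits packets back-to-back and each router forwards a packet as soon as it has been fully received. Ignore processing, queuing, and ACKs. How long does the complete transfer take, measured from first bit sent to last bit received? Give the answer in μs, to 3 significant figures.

Per-hop transmission t_tx = L/R = 4000/37000000000 = 0.108108 μs.
Per-hop propagation t_prop = 3330000/2.05e+08 = 16243.9 μs.
Pipeline fill: first packet needs 3·t_tx to clear all hops; remaining 8 packets each add one t_tx.
Total = (3+9-1)·t_tx + 3·t_prop = 11·0.108108 + 3·16243.9 = 48700 μs.

48700 μs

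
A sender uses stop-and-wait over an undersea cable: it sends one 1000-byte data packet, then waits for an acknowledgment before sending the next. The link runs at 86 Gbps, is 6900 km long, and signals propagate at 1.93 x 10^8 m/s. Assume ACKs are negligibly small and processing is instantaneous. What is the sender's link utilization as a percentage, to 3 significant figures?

0.000130 %

t_tx = L/R = 8000/86000000000 = 9.30233e-08 s.
t_prop = 6900000/193000000 = 0.0357513 s; RTT = 0.0715026 s.
Cycle = t_tx + RTT = 0.0715027 s.
Utilization = t_tx / cycle = 9.30233e-08/0.0715027 = 0.000130 %.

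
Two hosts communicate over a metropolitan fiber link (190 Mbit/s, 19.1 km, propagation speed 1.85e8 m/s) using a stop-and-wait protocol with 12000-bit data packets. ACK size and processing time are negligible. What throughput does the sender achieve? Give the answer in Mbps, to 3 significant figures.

t_tx = L/R = 12000/190000000 = 6.31579e-05 s.
t_prop = 19100/185000000 = 0.000103243 s; RTT = 0.000206486 s.
Cycle = t_tx + RTT = 0.000269644 s.
Throughput = L / cycle = 12000 / 0.000269644 = 44.5 Mbps.

44.5 Mbps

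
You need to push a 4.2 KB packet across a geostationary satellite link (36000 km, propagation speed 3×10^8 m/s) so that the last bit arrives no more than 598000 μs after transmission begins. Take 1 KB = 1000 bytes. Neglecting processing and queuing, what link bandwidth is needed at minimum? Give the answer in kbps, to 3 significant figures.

70.3 kbps

L = 33600 bits.
Propagation delay = 36000000 / 300000000 = 120000 μs.
Transmission budget = 598000 − 120000 = 478000 μs.
R ≥ L / t_tx = 33600 bits / 0.478 s = 70.3 kbps.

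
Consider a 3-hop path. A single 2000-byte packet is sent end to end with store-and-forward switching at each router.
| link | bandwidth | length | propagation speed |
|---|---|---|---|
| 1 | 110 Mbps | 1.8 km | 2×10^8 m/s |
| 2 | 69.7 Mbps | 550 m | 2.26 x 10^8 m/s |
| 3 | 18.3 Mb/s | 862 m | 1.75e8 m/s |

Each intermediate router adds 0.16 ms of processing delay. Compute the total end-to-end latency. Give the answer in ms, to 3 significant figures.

L = 2000 × 8 = 16000 bits.
Transmission delays (L/R per hop): 0.145455, 0.229555, 0.874317 ms; sum = 1.24933 ms.
Propagation delays (d/s per hop): 0.009, 0.00243363, 0.00492571 ms; sum = 0.0163593 ms.
Processing at 2 router(s): 2 × 0.16 ms = 0.32 ms.
End-to-end = 1.59 ms.

1.59 ms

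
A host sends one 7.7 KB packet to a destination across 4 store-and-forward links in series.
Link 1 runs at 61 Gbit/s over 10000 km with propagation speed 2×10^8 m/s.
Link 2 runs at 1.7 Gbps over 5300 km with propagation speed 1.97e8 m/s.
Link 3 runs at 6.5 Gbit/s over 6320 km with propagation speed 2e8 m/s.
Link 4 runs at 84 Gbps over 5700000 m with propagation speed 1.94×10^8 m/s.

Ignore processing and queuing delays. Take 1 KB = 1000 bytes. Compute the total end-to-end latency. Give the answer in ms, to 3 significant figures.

L = 61600 bits.
Transmission delays (L/R per hop): 0.00100984, 0.0362353, 0.00947692, 0.000733333 ms; sum = 0.0474554 ms.
Propagation delays (d/s per hop): 50, 26.9036, 31.6, 29.3814 ms; sum = 137.885 ms.
End-to-end = 138 ms.

138 ms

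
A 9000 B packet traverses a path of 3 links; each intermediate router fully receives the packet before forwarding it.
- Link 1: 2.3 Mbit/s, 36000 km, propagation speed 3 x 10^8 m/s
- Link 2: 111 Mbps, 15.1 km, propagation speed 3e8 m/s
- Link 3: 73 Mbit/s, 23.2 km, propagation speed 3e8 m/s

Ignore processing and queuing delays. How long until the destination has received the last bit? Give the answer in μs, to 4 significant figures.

153100 μs

L = 9000 × 8 = 72000 bits.
Transmission delays (L/R per hop): 31304.3, 648.649, 986.301 μs; sum = 32939.3 μs.
Propagation delays (d/s per hop): 120000, 50.3333, 77.3333 μs; sum = 120128 μs.
End-to-end = 153100 μs.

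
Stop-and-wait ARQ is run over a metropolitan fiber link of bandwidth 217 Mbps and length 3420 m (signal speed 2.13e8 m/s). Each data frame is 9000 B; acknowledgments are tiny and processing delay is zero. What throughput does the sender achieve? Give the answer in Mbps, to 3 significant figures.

198 Mbps

t_tx = L/R = 72000/217000000 = 0.000331797 s.
t_prop = 3420/213000000 = 1.60563e-05 s; RTT = 3.21127e-05 s.
Cycle = t_tx + RTT = 0.00036391 s.
Throughput = L / cycle = 72000 / 0.00036391 = 198 Mbps.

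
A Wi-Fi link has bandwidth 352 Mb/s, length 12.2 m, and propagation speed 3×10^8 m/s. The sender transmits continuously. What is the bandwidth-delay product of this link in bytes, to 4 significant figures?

1.789 bytes

Propagation delay = 12.2 / 300000000 = 4.06667e-08 s.
BDP = R × t_prop = 352000000 × 4.06667e-08 = 14.3147 bits.
In bytes: 14.3147/8 = 1.789 bytes.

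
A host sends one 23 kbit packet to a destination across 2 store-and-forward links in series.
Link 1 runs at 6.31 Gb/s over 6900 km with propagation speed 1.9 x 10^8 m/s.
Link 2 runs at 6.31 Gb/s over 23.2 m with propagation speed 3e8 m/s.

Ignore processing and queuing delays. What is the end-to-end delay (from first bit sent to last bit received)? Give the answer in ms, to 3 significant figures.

36.3 ms

L = 23000 bits.
Transmission delay per hop = L/R = 23000/6310000000 = 0.00364501 ms; 2 hops → 0.00729002 ms.
Propagation delays (d/s per hop): 36.3158, 7.73333e-05 ms; sum = 36.3159 ms.
End-to-end = 36.3 ms.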